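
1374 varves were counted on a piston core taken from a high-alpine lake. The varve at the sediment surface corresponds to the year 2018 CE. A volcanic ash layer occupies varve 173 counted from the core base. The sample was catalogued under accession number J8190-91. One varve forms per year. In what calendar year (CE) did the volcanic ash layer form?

817 CE

The volcanic ash layer sits at varve 173 from the core base, so 1374 − 173 = 1201 varves formed after it.
2018 − 1201 = 817 CE.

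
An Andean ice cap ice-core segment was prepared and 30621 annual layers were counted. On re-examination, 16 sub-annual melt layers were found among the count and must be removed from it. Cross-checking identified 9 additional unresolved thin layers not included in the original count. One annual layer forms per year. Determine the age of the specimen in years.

30614 years

Correcting the raw count gives 30621 − 16 + 9 = 30614 true annual layers.
One annual layer per year makes the duration 30614 years.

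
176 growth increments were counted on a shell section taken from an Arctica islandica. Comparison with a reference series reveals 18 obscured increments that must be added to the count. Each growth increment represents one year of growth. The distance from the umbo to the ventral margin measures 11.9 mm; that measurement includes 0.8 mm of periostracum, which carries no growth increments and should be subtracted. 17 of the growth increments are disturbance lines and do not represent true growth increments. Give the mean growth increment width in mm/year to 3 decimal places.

0.063 mm/year

True growth increment count = 176 − 17 + 18 = 177.
The growth record spans 11.9 − 0.8 = 11.1 mm.
Extension rate ≈ 11.1 / 177 = 0.063 mm/year.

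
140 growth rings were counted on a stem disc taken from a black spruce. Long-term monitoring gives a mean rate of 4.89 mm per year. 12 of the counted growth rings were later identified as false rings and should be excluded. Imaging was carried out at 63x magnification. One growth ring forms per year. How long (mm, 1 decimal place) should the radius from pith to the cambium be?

Correcting the raw count gives 140 − 12 = 128 true growth rings.
Length ≈ 4.89 × 128 = 625.9 mm.

625.9 mm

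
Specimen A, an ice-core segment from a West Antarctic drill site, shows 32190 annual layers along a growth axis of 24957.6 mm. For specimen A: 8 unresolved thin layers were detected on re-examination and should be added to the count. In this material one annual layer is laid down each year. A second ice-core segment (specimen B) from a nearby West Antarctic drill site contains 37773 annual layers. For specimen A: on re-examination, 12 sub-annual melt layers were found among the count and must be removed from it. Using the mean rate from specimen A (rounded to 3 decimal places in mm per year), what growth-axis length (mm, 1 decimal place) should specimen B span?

Specimen A: true annual layer count = 32190 − 12 + 8 = 32186.
A: 24957.6 mm over 32186 years gives 24957.6 / 32186 ≈ 0.775 mm per year.
Length of B = 0.775 × 37773 = 29274.1 mm.

29274.1 mm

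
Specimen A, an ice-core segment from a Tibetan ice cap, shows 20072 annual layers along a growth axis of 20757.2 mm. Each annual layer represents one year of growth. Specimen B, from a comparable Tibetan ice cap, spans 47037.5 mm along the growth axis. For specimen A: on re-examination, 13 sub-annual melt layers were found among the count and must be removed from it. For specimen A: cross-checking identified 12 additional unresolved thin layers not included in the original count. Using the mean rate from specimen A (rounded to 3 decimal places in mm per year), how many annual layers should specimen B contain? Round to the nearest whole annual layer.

45491 annual layers

Specimen A: adjusted count: 20072 − 13 + 12 = 20071 annual layers.
A: 20757.2 mm over 20071 years gives 20757.2 / 20071 ≈ 1.034 mm/yr.
For B, 47037.5 / 1.034 = 45490.81 years ≈ 45491 annual layers.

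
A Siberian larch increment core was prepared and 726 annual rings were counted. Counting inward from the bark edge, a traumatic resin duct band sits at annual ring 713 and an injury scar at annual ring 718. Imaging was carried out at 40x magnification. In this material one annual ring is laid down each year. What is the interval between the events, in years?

The two markers are separated by 718 − 713 = 5 annual rings.
At one annual ring per year, 5 years elapsed between them.

5 years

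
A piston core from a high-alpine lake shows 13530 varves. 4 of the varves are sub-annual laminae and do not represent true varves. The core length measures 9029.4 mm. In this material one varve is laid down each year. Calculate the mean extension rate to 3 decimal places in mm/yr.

True varve count = 13530 − 4 = 13526.
Mean rate = 9029.4 mm / 13526 years ≈ 0.668 mm/yr.

0.668 mm/yr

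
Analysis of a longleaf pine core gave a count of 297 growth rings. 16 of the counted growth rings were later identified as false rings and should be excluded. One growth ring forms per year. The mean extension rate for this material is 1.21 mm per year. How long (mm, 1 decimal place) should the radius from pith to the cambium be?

Correcting the raw count gives 297 − 16 = 281 true growth rings.
281 years at 1.21 mm/year gives 1.21 × 281 = 340.0 mm.

340.0 mm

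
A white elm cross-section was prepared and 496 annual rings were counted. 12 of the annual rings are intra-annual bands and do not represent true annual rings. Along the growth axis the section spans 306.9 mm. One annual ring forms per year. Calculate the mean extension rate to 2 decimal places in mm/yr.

Correcting the raw count gives 496 − 12 = 484 true annual rings.
306.9 mm over 484 years gives 306.9 / 484 ≈ 0.63 mm/yr.

0.63 mm/yr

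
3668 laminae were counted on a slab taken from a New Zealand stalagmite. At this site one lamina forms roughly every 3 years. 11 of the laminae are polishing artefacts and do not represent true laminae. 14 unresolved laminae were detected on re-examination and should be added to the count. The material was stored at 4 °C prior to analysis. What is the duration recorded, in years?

11013 yr

After corrections the count is 3668 − 11 + 14 = 3671 laminae.
Multiplying by 3 years per lamina: 3671 × 3 = 11013 years.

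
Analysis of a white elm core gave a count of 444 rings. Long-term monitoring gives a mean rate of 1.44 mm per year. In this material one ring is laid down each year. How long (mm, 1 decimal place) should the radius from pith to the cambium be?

The record spans 444 years at 1.44 mm per year.
Length ≈ 1.44 × 444 = 639.4 mm.

639.4 mm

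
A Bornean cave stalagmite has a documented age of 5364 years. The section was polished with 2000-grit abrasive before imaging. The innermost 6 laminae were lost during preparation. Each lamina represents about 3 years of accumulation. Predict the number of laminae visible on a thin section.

1782 laminae

Expected laminae: 5364 / 3 = 1788.
Subtracting the 6 laminae not captured gives 1788 − 6 = 1782 laminae in the record.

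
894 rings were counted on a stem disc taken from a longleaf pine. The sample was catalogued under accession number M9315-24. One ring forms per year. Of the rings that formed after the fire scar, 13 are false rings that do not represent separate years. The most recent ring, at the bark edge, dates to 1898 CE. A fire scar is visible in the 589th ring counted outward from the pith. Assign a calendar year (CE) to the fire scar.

1606 CE

894 − 589 = 305 rings lie beyond the fire scar toward the bark edge.
Removing the 13 false rings leaves 305 − 13 = 292 true rings beyond the fire scar.
1898 − 292 = 1606 CE.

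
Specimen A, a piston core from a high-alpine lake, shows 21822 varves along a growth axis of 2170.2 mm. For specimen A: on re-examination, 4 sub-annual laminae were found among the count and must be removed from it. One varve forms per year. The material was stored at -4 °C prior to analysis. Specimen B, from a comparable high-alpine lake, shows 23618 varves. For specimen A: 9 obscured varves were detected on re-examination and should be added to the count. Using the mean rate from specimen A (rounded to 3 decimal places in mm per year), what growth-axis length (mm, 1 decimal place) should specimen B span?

Specimen A: true varve count = 21822 − 4 + 9 = 21827.
A: Extension rate ≈ 2170.2 / 21827 = 0.099 mm/year.
B's length ≈ 0.099 × 23618 = 2338.2 mm.

2338.2 mm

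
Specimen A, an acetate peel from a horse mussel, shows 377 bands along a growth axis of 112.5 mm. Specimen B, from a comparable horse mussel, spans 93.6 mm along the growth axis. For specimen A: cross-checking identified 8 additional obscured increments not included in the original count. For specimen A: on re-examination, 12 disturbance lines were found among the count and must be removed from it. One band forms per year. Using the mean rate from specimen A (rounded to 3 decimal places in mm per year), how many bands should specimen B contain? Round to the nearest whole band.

Specimen A: correcting the raw count gives 377 − 12 + 8 = 373 true bands.
A: Extension rate ≈ 112.5 / 373 = 0.302 mm per year.
B spans 93.6 / 0.302 = 309.93 years ≈ 310 bands.

310 bands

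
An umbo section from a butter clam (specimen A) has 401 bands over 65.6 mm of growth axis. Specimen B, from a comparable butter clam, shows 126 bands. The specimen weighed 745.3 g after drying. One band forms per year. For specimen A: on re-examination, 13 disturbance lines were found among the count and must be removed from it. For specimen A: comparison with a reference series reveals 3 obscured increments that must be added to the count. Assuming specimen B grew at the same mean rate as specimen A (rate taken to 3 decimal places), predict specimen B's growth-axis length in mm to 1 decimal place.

Specimen A: true band count = 401 − 13 + 3 = 391.
A: Mean rate = 65.6 mm / 391 years ≈ 0.168 mm/yr.
B's length ≈ 0.168 × 126 = 21.2 mm.

21.2 mm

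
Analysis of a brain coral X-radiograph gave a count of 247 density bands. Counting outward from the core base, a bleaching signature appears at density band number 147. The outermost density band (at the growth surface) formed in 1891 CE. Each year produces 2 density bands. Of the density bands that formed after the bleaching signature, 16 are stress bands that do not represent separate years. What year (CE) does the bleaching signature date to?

Between density band 147 and the growth surface there are 247 − 147 = 100 density bands.
Removing the 16 false density bands leaves 100 − 16 = 84 true density bands beyond the bleaching signature.
With 2 density bands per year, 84 / 2 = 42 years.
The density band at the growth surface is 1891 CE, so the bleaching signature dates to 1891 − 42 = 1849 CE.

1849 CE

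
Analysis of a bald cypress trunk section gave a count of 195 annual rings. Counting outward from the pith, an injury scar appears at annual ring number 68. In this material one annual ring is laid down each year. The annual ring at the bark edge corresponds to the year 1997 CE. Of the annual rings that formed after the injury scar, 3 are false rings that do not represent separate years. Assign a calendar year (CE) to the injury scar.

1873 CE

195 − 68 = 127 annual rings lie beyond the injury scar toward the bark edge.
Excluding 3 false annual rings: 127 − 3 = 124.
1997 − 124 = 1873 CE.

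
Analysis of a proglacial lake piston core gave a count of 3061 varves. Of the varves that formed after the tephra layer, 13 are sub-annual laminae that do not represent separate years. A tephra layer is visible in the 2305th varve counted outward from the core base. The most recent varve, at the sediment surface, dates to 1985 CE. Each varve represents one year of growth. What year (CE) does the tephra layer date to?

The tephra layer sits at varve 2305 from the core base, so 3061 − 2305 = 756 varves formed after it.
756 − 13 false = 743 true varves after the tephra layer.
The varve at the sediment surface is 1985 CE, so the tephra layer dates to 1985 − 743 = 1242 CE.

1242 CE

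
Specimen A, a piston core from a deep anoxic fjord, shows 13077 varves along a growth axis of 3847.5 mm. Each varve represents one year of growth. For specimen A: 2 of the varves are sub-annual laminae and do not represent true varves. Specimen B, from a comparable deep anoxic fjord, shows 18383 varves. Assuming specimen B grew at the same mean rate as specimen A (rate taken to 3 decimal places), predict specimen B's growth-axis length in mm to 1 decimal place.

Specimen A: correcting the raw count gives 13077 − 2 = 13075 true varves.
A: 3847.5 mm over 13075 years gives 3847.5 / 13075 ≈ 0.294 mm/yr.
For B, 0.294 mm/year × 18383 years = 5404.6 mm.

5404.6 mm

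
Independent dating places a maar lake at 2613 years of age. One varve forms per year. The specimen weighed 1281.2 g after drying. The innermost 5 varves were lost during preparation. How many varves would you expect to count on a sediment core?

One varve per year gives 2613 varves over 2613 years.
2613 − 5 missed = 2608 varves expected in the prepared section.

2608 varves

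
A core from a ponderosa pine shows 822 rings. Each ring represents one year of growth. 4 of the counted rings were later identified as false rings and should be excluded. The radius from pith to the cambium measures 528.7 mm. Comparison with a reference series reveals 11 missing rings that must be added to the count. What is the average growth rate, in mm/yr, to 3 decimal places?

Adjusted count: 822 − 4 + 11 = 829 rings.
Mean rate = 528.7 mm / 829 years ≈ 0.638 mm/yr.

0.638 mm/yr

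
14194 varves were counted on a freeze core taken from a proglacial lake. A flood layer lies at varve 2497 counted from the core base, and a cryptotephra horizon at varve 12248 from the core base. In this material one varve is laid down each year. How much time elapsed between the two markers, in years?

Separation: 12248 − 2497 = 9751 varves.
At one varve per year, 9751 years elapsed between them.

9751 years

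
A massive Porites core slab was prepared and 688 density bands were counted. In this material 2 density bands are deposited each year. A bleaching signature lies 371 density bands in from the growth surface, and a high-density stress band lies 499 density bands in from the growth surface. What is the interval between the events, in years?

The two markers are separated by 499 − 371 = 128 density bands.
With 2 density bands per year, 128 / 2 = 64 years.

64 years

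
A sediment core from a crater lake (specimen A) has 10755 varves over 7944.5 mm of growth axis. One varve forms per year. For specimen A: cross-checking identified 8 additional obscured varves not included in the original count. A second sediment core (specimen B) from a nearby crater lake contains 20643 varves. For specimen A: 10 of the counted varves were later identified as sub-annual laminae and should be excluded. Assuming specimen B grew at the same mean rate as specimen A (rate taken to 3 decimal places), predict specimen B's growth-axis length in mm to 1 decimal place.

15255.2 mm

Specimen A: true varve count = 10755 − 10 + 8 = 10753.
A: Mean rate = 7944.5 mm / 10753 years ≈ 0.739 mm/year.
For B, 0.739 mm/year × 20643 years = 15255.2 mm.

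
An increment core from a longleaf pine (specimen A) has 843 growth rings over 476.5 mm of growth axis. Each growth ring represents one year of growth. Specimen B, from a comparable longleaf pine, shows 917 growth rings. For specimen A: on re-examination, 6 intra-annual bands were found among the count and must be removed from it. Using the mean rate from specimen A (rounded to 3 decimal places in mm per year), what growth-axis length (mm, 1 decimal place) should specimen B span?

Specimen A: after corrections the count is 843 − 6 = 837 growth rings.
A: Extension rate ≈ 476.5 / 837 = 0.569 mm per year.
Length of B = 0.569 × 917 = 521.8 mm.

521.8 mm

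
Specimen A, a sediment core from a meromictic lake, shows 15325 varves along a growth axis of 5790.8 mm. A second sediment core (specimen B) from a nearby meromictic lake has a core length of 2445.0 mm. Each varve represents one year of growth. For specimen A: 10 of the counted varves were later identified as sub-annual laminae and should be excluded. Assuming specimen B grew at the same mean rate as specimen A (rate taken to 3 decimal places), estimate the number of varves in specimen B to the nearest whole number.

Specimen A: true varve count = 15325 − 10 = 15315.
A: Extension rate ≈ 5790.8 / 15315 = 0.378 mm/yr.
B spans 2445.0 / 0.378 = 6468.25 years ≈ 6468 varves.

6468 varves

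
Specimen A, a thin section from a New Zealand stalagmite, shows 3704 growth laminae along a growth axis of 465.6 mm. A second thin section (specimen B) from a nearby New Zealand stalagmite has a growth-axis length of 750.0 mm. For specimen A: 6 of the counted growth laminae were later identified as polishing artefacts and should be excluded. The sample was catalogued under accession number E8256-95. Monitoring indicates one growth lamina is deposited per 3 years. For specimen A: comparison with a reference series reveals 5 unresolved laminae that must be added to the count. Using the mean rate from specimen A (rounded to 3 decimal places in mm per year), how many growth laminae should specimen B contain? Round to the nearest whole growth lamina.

5952 growth laminae

Specimen A: true growth lamina count = 3704 − 6 + 5 = 3703.
Specimen A: 3703 growth laminae at 3 years each span 3703 × 3 = 11109 years.
A: Extension rate ≈ 465.6 / 11109 = 0.042 mm/yr.
Specimen B: 750.0 mm / 0.042 mm per year = 17857.14 years; at 3 years per growth lamina that is 17857.14 / 3 ≈ 5952 growth laminae.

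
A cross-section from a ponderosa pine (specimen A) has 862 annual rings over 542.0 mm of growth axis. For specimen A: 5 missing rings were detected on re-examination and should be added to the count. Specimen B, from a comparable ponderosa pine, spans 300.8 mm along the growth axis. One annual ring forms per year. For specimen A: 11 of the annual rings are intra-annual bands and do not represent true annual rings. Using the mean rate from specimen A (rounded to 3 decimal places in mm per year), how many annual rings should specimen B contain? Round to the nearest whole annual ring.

Specimen A: after corrections the count is 862 − 11 + 5 = 856 annual rings.
A: 542.0 mm over 856 years gives 542.0 / 856 ≈ 0.633 mm/year.
B spans 300.8 / 0.633 = 475.20 years ≈ 475 annual rings.

475 annual rings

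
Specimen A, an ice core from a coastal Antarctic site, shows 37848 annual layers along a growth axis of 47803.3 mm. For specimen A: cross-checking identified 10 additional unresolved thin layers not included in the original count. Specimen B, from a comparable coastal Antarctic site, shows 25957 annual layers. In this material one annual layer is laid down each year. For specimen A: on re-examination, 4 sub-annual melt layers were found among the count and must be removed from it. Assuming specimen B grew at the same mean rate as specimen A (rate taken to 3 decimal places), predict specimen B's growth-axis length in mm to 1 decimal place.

32783.7 mm

Specimen A: adjusted count: 37848 − 4 + 10 = 37854 annual layers.
A: Extension rate ≈ 47803.3 / 37854 = 1.263 mm/yr.
B's length ≈ 1.263 × 25957 = 32783.7 mm.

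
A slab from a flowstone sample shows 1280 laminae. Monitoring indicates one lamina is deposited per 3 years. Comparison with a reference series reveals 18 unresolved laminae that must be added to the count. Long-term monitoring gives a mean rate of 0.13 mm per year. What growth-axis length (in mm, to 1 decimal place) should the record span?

506.2 mm

Correcting the raw count gives 1280 + 18 = 1298 true laminae.
At 3 years per lamina, 1298 × 3 = 3894 years.
Predicted length = 0.13 mm/year × 3894 years = 506.2 mm.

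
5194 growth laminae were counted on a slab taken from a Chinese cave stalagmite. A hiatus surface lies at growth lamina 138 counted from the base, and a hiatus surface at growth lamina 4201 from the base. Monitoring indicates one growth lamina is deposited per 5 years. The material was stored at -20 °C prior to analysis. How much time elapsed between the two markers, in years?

The two markers are separated by 4201 − 138 = 4063 growth laminae.
4063 growth laminae at 5 years each span 4063 × 5 = 20315 years.

20315 yr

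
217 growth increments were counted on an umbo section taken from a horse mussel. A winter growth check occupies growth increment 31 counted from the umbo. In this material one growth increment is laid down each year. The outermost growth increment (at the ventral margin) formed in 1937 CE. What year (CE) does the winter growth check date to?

Between growth increment 31 and the ventral margin there are 217 − 31 = 186 growth increments.
Counting back 186 years from 1937 CE places the winter growth check in 1937 − 186 = 1751 CE.

1751 CE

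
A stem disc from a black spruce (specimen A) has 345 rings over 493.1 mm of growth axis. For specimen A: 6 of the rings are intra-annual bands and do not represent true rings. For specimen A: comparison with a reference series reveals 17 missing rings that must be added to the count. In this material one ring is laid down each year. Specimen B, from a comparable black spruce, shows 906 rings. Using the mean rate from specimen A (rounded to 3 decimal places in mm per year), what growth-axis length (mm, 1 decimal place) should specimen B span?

Specimen A: true ring count = 345 − 6 + 17 = 356.
A: Mean rate = 493.1 mm / 356 years ≈ 1.385 mm/year.
Length of B = 1.385 × 906 = 1254.8 mm.

1254.8 mm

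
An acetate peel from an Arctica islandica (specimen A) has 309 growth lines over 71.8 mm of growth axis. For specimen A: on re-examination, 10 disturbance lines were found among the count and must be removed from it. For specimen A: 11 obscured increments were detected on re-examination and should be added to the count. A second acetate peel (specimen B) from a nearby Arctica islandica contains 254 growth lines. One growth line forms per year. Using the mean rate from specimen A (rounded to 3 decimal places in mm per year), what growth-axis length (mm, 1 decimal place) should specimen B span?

Specimen A: correcting the raw count gives 309 − 10 + 11 = 310 true growth lines.
A: 71.8 mm over 310 years gives 71.8 / 310 ≈ 0.232 mm per year.
B's length ≈ 0.232 × 254 = 58.9 mm.

58.9 mm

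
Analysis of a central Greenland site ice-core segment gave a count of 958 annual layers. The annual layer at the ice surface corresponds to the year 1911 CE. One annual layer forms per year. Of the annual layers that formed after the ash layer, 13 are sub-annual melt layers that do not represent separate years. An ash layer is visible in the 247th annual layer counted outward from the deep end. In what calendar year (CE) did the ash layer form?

1213 CE

Between annual layer 247 and the ice surface there are 958 − 247 = 711 annual layers.
Removing the 13 false annual layers leaves 711 − 13 = 698 true annual layers beyond the ash layer.
The annual layer at the ice surface is 1911 CE, so the ash layer dates to 1911 − 698 = 1213 CE.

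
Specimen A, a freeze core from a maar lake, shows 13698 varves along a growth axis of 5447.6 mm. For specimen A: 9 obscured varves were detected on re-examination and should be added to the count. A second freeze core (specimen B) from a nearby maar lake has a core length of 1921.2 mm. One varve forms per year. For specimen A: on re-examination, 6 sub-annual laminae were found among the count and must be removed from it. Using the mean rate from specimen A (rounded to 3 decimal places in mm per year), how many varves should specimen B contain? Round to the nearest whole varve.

4827 varves

Specimen A: after corrections the count is 13698 − 6 + 9 = 13701 varves.
A: Mean rate = 5447.6 mm / 13701 years ≈ 0.398 mm per year.
B spans 1921.2 / 0.398 = 4827.14 years ≈ 4827 varves.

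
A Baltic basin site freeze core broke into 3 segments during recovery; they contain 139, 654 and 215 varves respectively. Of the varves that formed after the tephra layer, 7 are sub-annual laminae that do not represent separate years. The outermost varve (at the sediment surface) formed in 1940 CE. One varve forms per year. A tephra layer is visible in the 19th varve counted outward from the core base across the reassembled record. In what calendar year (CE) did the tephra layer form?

Total varves = 139 + 654 + 215 = 1008.
The tephra layer sits at varve 19 from the core base, so 1008 − 19 = 989 varves formed after it.
Removing the 7 false varves leaves 989 − 7 = 982 true varves beyond the tephra layer.
The varve at the sediment surface is 1940 CE, so the tephra layer dates to 1940 − 982 = 958 CE.

958 CE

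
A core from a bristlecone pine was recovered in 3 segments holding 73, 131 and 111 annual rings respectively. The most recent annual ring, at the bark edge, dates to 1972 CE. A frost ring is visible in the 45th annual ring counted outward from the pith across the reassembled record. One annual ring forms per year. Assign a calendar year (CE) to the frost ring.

Total annual rings = 73 + 131 + 111 = 315.
The frost ring sits at annual ring 45 from the pith, so 315 − 45 = 270 annual rings formed after it.
1972 − 270 = 1702 CE.

1702 CE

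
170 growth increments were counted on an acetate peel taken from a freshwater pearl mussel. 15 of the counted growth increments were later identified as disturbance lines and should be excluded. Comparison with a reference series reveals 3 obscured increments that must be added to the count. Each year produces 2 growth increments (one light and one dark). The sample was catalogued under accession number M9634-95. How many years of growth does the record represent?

After corrections the count is 170 − 15 + 3 = 158 growth increments.
Dividing by 2 growth increments per year: 158 / 2 = 79 years.

79 years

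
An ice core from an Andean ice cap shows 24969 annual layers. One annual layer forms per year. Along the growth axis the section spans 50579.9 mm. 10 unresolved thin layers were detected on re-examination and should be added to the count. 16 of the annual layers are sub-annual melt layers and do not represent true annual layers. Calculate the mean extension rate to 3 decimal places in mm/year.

2.026 mm/year

After corrections the count is 24969 − 16 + 10 = 24963 annual layers.
Mean rate = 50579.9 mm / 24963 years ≈ 2.026 mm/year.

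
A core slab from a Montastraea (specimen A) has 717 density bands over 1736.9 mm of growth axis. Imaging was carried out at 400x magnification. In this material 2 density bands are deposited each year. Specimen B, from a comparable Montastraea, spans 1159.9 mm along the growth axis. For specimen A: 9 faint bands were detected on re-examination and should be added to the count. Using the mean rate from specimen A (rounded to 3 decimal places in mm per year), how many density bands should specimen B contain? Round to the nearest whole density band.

Specimen A: after corrections the count is 717 + 9 = 726 density bands.
Specimen A: with 2 density bands per year, 726 / 2 = 363 years.
A: Extension rate ≈ 1736.9 / 363 = 4.785 mm/year.
B spans 1159.9 / 4.785 = 242.40 years; at 2 density bands per year that is 242.40 × 2 ≈ 485 density bands.

485 density bands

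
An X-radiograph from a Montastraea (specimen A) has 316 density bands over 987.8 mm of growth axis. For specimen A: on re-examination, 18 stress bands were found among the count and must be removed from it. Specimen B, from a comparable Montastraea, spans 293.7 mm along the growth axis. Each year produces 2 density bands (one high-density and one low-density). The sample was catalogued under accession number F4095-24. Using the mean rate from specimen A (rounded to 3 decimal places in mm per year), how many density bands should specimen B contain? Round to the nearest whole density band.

Specimen A: after corrections the count is 316 − 18 = 298 density bands.
Specimen A: with 2 density bands per year, 298 / 2 = 149 years.
A: Mean rate = 987.8 mm / 149 years ≈ 6.630 mm/year.
Specimen B: 293.7 mm / 6.630 mm per year = 44.30 years; at 2 density bands per year that is 44.30 × 2 ≈ 89 density bands.

89 density bands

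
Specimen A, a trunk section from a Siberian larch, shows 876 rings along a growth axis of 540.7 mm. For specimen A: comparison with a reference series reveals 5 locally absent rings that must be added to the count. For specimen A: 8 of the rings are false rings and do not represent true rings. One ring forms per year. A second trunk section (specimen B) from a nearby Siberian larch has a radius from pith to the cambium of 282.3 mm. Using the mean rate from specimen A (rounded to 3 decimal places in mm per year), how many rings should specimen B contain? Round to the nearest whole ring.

456 rings

Specimen A: adjusted count: 876 − 8 + 5 = 873 rings.
A: Mean rate = 540.7 mm / 873 years ≈ 0.619 mm/yr.
For B, 282.3 / 0.619 = 456.06 years ≈ 456 rings.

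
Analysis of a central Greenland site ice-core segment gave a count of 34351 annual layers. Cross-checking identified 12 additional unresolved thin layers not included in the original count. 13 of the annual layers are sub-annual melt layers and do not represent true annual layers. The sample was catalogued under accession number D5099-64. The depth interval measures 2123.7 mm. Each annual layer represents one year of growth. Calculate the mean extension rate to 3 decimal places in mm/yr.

0.062 mm/yr

True annual layer count = 34351 − 13 + 12 = 34350.
Mean rate = 2123.7 mm / 34350 years ≈ 0.062 mm/yr.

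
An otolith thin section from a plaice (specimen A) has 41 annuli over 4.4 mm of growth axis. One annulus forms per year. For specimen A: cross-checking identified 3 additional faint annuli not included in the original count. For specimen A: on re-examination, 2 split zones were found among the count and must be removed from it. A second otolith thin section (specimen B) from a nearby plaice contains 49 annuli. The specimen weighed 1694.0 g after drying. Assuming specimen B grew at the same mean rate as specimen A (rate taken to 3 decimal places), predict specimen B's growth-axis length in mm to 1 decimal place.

5.1 mm

Specimen A: after corrections the count is 41 − 2 + 3 = 42 annuli.
A: Mean rate = 4.4 mm / 42 years ≈ 0.105 mm/yr.
Length of B = 0.105 × 49 = 5.1 mm.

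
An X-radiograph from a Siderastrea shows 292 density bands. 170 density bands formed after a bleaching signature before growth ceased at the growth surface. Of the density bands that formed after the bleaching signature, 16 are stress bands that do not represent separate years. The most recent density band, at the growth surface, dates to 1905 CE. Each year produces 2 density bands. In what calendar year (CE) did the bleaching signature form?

170 density bands formed after the bleaching signature.
Removing the 16 false density bands leaves 170 − 16 = 154 true density bands beyond the bleaching signature.
With 2 density bands per year, 154 / 2 = 77 years.
1905 − 77 = 1828 CE.

1828 CE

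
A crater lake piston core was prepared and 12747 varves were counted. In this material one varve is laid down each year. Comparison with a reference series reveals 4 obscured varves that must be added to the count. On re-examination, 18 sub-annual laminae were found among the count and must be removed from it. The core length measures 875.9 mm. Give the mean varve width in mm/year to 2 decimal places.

After corrections the count is 12747 − 18 + 4 = 12733 varves.
875.9 mm over 12733 years gives 875.9 / 12733 ≈ 0.07 mm/year.

0.07 mm/year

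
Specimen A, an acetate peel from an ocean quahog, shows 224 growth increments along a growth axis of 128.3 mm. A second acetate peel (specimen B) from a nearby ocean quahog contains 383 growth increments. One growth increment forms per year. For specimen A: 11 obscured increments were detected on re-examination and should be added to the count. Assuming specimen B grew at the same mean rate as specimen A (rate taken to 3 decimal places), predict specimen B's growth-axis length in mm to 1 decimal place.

209.1 mm

Specimen A: adjusted count: 224 + 11 = 235 growth increments.
A: Mean rate = 128.3 mm / 235 years ≈ 0.546 mm/year.
B's length ≈ 0.546 × 383 = 209.1 mm.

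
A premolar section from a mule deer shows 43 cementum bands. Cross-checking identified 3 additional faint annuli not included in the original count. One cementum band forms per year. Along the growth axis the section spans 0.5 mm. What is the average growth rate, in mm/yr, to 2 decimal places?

Adjusted count: 43 + 3 = 46 cementum bands.
Mean rate = 0.5 mm / 46 years ≈ 0.01 mm/yr.

0.01 mm/yr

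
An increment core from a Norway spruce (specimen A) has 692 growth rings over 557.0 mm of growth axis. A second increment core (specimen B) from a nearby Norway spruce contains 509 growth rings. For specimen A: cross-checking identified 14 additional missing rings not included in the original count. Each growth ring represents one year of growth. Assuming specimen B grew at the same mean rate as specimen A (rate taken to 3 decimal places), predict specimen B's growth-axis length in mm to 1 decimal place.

401.6 mm

Specimen A: after corrections the count is 692 + 14 = 706 growth rings.
A: Mean rate = 557.0 mm / 706 years ≈ 0.789 mm/year.
For B, 0.789 mm/year × 509 years = 401.6 mm.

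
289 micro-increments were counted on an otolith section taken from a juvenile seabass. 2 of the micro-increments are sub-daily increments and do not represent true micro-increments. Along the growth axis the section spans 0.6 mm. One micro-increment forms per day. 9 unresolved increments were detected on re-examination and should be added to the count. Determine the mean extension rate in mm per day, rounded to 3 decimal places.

True micro-increment count = 289 − 2 + 9 = 296.
Extension rate ≈ 0.6 / 296 = 0.002 mm per day.

0.002 mm per day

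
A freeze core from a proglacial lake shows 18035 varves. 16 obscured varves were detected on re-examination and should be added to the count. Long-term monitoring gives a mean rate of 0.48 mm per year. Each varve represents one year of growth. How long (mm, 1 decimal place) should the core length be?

Adjusted count: 18035 + 16 = 18051 varves.
Length ≈ 0.48 × 18051 = 8664.5 mm.

8664.5 mm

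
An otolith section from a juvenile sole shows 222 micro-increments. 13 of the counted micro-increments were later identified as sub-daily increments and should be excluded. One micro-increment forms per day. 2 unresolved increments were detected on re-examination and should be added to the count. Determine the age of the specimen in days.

Adjusted count: 222 − 13 + 2 = 211 micro-increments.
At one micro-increment per day, that is 211 days.

211 days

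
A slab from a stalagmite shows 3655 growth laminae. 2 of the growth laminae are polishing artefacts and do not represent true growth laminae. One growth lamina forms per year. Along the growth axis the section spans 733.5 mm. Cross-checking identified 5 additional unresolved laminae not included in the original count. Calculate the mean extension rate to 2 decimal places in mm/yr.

0.20 mm/yr

After corrections the count is 3655 − 2 + 5 = 3658 growth laminae.
733.5 mm over 3658 years gives 733.5 / 3658 ≈ 0.20 mm/yr.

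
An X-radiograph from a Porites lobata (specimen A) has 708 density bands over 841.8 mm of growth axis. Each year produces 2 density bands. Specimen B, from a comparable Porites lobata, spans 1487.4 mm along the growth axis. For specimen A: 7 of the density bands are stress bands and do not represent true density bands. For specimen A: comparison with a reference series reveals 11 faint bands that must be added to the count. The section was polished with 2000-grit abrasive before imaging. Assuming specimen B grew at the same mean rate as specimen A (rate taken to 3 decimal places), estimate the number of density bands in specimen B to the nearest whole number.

Specimen A: true density band count = 708 − 7 + 11 = 712.
Specimen A: 712 density bands at 2 per year is 712 / 2 = 356 years.
A: Extension rate ≈ 841.8 / 356 = 2.365 mm per year.
B spans 1487.4 / 2.365 = 628.92 years; at 2 density bands per year that is 628.92 × 2 ≈ 1258 density bands.

1258 density bands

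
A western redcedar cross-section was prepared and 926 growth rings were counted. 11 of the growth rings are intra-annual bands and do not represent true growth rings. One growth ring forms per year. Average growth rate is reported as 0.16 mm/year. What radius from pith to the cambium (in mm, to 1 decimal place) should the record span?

True growth ring count = 926 − 11 = 915.
Length ≈ 0.16 × 915 = 146.4 mm.

146.4 mm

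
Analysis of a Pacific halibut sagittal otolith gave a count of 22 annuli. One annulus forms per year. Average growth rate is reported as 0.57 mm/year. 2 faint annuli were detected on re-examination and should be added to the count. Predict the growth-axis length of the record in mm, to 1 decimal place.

True annulus count = 22 + 2 = 24.
Length ≈ 0.57 × 24 = 13.7 mm.

13.7 mm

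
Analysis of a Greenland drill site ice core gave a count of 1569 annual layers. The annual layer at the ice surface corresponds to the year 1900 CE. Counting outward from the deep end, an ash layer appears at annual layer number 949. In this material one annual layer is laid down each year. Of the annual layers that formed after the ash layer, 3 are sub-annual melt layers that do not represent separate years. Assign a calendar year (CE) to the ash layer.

1283 CE

The ash layer sits at annual layer 949 from the deep end, so 1569 − 949 = 620 annual layers formed after it.
Removing the 3 false annual layers leaves 620 − 3 = 617 true annual layers beyond the ash layer.
The annual layer at the ice surface is 1900 CE, so the ash layer dates to 1900 − 617 = 1283 CE.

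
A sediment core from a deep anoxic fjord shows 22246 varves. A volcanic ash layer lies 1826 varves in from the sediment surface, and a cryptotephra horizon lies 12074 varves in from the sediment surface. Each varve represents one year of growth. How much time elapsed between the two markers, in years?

Separation: 12074 − 1826 = 10248 varves.
At one varve per year, 10248 years elapsed between them.

10248 years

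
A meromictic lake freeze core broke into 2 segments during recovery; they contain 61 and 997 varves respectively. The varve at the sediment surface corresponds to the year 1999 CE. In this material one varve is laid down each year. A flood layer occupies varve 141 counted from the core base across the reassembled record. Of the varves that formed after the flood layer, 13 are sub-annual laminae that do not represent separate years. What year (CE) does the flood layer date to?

1095 CE

Total varves = 61 + 997 = 1058.
1058 − 141 = 917 varves lie beyond the flood layer toward the sediment surface.
Excluding 13 false varves: 917 − 13 = 904.
The varve at the sediment surface is 1999 CE, so the flood layer dates to 1999 − 904 = 1095 CE.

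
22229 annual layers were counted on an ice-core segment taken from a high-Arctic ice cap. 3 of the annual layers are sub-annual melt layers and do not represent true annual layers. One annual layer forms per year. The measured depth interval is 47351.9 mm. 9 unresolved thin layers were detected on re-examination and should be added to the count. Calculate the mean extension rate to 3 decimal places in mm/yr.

2.130 mm/yr

After corrections the count is 22229 − 3 + 9 = 22235 annual layers.
47351.9 mm over 22235 years gives 47351.9 / 22235 ≈ 2.130 mm/yr.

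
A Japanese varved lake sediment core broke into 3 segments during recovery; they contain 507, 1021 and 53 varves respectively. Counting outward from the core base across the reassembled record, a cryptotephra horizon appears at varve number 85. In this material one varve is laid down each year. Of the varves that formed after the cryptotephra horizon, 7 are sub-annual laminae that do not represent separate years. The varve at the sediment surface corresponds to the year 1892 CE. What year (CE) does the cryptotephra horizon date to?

403 CE

Total varves = 507 + 1021 + 53 = 1581.
Between varve 85 and the sediment surface there are 1581 − 85 = 1496 varves.
Removing the 7 false varves leaves 1496 − 7 = 1489 true varves beyond the cryptotephra horizon.
Counting back 1489 years from 1892 CE places the cryptotephra horizon in 1892 − 1489 = 403 CE.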